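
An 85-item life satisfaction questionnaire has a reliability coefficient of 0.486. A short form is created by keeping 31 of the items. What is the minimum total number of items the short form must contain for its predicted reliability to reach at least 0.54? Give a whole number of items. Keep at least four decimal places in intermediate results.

106

First, r for the 31-item form: n = 31/85 = 0.3647, so r_31 = 0.3647·0.486/(1 + (0.3647 − 1)·0.486) = 0.2564
Length factor from the short form to reach 0.54: n' = 0.54(1 − 0.2564) / [0.2564(1 − 0.54)] ≈ 3.4045
Total items = 3.4045 × 31 = 105.54, rounded up to 106.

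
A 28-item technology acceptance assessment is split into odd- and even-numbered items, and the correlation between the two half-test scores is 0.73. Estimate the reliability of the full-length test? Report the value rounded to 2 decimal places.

0.84

The full test is twice the length of either half (n = 2).
r_full = 2(0.73) / (1 + 0.73)
       = 1.4600 / 1.7300 = 0.8439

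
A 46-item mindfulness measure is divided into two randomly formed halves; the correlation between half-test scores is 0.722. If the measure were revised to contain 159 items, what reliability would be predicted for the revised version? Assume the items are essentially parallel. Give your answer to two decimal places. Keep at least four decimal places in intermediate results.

0.95

Spearman-Brown correction (n = 2): r_full = 2·0.722/(1 + 0.722) = 0.8386
Then adjust to 159 items: n = 159/46 = 3.4565
r_new = n·r_full / (1 + (n − 1)·r_full) = 2.8986 / 3.0600 ≈ 0.9473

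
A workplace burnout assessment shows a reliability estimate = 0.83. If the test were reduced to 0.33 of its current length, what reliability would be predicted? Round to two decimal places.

r_new = 0.33·0.83 / [1 + (0.33 − 1)·0.83]
r_new = 0.2739 / 0.4439 ≈ 0.6170

0.62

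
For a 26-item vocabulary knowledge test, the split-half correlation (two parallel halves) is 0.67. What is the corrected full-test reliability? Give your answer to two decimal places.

Each half is half the length of the full test, so the full test is n = 2 times a half.
r_full = 2(0.67) / (1 + 0.67)
r_full = 1.3400 / 1.6700 ≈ 0.8024

0.80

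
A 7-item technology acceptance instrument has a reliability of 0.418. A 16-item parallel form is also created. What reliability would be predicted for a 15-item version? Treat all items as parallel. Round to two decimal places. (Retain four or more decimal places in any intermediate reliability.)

The 16-item form is not needed; work directly from the 7-item form with n = 15/7 = 2.1429.
r_{15} = n·r / (1 + (n − 1)·r) = 0.8957 / 1.4777 ≈ 0.6061

0.61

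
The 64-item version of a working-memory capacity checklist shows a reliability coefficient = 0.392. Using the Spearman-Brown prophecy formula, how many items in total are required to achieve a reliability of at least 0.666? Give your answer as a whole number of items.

198

n = [0.666 × 0.608] / [0.392 × 0.334]
  = 0.404928 / 0.130928 = 3.0928
Items needed = n × 64 = 3.0928 × 64 ≈ 197.94 → round up to 198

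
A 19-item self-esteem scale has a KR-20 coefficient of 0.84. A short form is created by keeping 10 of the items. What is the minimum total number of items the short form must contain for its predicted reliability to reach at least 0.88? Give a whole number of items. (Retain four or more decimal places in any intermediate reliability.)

27

Short-form reliability: n = 10/19 = 0.5263; r_10 = n·r/(1+(n−1)r) ≈ 0.7343
Length factor from the short form to reach 0.88: n' = 0.88(1 − 0.7343) / [0.7343(1 − 0.88)] ≈ 2.6535
Items = 2.6535 × 10 ≈ 26.54 → 27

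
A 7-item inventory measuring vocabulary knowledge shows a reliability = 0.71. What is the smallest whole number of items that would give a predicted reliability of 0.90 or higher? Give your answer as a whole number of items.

Spearman-Brown solved for the length factor n:
n = r_target (1 − r_old) / [ r_old (1 − r_target) ]
n = 0.90 × (1 − 0.71) / [ 0.71 × (1 − 0.90) ]
  = 0.2610 / 0.0710 = 3.6761
3.6761 × 7 = 25.73 → 26 items

26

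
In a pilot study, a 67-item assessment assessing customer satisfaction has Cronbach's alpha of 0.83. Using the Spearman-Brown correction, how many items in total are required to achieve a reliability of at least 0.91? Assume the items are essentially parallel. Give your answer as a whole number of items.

139

n = 0.91(1 − 0.83) / [0.83(1 − 0.91)]
  = 0.1547 / 0.0747 = 2.0710
Items needed = n × 67 = 2.0710 × 67 ≈ 138.76 → round up to 139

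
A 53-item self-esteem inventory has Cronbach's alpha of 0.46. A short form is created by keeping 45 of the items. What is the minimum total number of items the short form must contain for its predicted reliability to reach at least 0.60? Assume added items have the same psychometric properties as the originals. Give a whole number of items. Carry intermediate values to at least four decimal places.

Short-form reliability: n = 45/53 = 0.8491; r_45 = n·r/(1+(n−1)r) ≈ 0.4197
Then solve for n' with r_old = 0.4197, r_target = 0.60: n' = 0.60(1 − 0.4197)/[0.4197(1 − 0.60)] = 2.0740
Items = 2.0740 × 45 ≈ 93.33 → 94

94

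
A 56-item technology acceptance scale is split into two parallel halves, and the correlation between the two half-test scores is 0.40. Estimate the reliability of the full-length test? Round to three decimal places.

0.571

Each half is half the length of the full test, so the full test is n = 2 times a half.
r_full = 2(0.40) / (1 + 0.40)
       = 0.8000 / 1.4000 = 0.5714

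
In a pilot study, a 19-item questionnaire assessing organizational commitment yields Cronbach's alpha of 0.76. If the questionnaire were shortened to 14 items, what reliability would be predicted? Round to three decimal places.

0.700

Length ratio n = 14/19 = 0.7368
Apply the Spearman-Brown prophecy formula, r' = nr / [1 + (n − 1)r]:
r_new = 0.7368·0.76 / [1 + (0.7368 − 1)·0.76]
     = 0.5600 / 0.8000 = 0.7000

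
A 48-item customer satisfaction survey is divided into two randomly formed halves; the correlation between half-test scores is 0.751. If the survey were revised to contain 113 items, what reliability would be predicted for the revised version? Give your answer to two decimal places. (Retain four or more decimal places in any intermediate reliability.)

Full-test reliability from the split-half r: r_full = 2(0.751)/(1 + 0.751) = 0.8578
Length factor from 48 to 113 items: n = 113/48 = 2.3542
r_new = n·r_full / (1 + (n − 1)·r_full) = 2.0194 / 2.1616 ≈ 0.9342

0.93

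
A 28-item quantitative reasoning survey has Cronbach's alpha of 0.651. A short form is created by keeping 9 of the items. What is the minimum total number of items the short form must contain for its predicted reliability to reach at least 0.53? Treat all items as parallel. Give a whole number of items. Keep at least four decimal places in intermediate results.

Short-form reliability: n = 9/28 = 0.3214; r_9 = n·r/(1+(n−1)r) ≈ 0.3748
Then solve for n' with r_old = 0.3748, r_target = 0.53: n' = 0.53(1 − 0.3748)/[0.3748(1 − 0.53)] = 1.8810
Items = 1.8810 × 9 ≈ 16.93 → 17

17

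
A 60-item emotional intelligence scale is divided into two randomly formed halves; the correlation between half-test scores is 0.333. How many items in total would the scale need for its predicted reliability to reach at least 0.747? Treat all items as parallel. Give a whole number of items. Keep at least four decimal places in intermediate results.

Corrected full-test reliability: r_full = 2 × 0.333 / (1 + 0.333) ≈ 0.4996
n = r_tgt(1 − r_full) / [r_full(1 − r_tgt)] = 0.747 × 0.5004 / (0.4996 × 0.253) ≈ 2.9573
Required items = 2.9573 × 60 = 177.44, so 178 items.

178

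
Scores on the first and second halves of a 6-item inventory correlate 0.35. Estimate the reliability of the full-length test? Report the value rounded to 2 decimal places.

0.52

Each half is half the length of the full test, so the full test is n = 2 times a half.
r_full = 2r_hh / (1 + r_hh) = 2 × 0.35 / (1 + 0.35)
r_full = 0.7000 / 1.3500 ≈ 0.5185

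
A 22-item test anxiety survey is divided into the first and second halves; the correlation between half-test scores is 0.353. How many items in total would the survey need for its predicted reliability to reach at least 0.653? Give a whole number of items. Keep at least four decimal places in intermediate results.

r_full = 2(0.353)/(1 + 0.353) = 0.5218
Solve Spearman-Brown for n: n = 0.653(1 − 0.5218) / [0.5218(1 − 0.653)] = 1.7246
Required items = 1.7246 × 22 = 37.94, so 38 items.

38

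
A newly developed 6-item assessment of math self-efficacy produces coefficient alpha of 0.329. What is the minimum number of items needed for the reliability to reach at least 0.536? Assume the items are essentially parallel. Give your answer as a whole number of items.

15

Spearman-Brown solved for the length factor n:
n = r_target (1 − r_old) / [ r_old (1 − r_target) ]
n = [0.536 × 0.671] / [0.329 × 0.464]
  = 0.359656 / 0.152656 = 2.3560
2.3560 × 6 = 14.14 → 15 items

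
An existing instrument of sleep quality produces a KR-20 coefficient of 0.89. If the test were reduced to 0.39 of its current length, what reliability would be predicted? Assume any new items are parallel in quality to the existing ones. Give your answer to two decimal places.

0.76

Apply the Spearman-Brown prophecy formula, r' = nr / [1 + (n − 1)r]:
r_new = (0.39 × 0.89) / (1 + (0.39 − 1) × 0.89)
     = 0.3471 / 0.4571 = 0.7594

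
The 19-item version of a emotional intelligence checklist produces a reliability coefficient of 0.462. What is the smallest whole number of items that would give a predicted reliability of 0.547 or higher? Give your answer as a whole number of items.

n = 0.547 × (1 − 0.462) / [ 0.462 × (1 − 0.547) ]
n = 0.294286 / 0.209286 ≈ 1.4061
1.4061 × 19 = 26.72 → 27 items

27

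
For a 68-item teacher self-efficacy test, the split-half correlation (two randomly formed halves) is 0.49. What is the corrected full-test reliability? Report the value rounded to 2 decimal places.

Apply the Spearman-Brown correction with n = 2:
r_full = 2r_hh / (1 + r_hh) = 2 × 0.49 / (1 + 0.49)
       = 0.9800 / 1.4900 = 0.6577

0.66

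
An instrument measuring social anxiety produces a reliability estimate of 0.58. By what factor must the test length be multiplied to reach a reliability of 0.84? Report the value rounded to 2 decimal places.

n = 0.84(1 − 0.58) / [0.58(1 − 0.84)]
n = 0.3528 / 0.0928 ≈ 3.8017

3.80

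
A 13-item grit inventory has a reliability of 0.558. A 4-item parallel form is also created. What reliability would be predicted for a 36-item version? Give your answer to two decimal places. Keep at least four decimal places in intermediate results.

0.78

The 4-item form is not needed; work directly from the 13-item form with n = 36/13 = 2.7692.
r_{36} = n·r / (1 + (n − 1)·r) = 1.5452 / 1.9872 ≈ 0.7776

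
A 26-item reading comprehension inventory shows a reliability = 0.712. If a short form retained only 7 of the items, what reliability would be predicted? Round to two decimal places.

n = 7/26 = 0.2692
Spearman-Brown: r_new = n·r / (1 + (n − 1)·r)
r_new = 0.2692·0.712 / [1 + (0.2692 − 1)·0.712]
r_new = 0.1917 / 0.4797 ≈ 0.3996

0.40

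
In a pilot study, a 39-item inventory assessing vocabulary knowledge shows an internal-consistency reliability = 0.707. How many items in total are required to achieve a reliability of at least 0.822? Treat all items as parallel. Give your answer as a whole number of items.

Spearman-Brown solved for the length factor n:
n = r*(1 − r) / [ r (1 − r*) ]
n = [0.822 × 0.293] / [0.707 × 0.178]
  = 0.240846 / 0.125846 = 1.9138
So the test needs 1.9138 × 39 ≈ 74.64 items; rounding up, 75.

75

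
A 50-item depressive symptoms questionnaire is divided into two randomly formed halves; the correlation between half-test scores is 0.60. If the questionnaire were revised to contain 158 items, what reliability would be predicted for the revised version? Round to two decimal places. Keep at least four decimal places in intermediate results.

0.90

Spearman-Brown correction (n = 2): r_full = 2·0.60/(1 + 0.60) = 0.7500
Length factor from 50 to 158 items: n = 158/50 = 3.1600
r_new = n·r_full / (1 + (n − 1)·r_full) = 2.3700 / 2.6200 ≈ 0.9046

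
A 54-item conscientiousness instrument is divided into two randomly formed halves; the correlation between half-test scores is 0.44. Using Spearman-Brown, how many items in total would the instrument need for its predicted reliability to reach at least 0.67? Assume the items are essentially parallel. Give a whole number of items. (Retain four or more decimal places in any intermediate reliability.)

70

r_full = 2(0.44)/(1 + 0.44) = 0.6111
Solve Spearman-Brown for n: n = 0.67(1 − 0.6111) / [0.6111(1 − 0.67)] = 1.2921
Required items = 1.2921 × 54 = 69.77, so 70 items.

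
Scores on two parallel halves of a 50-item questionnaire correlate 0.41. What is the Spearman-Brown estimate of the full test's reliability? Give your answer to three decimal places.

0.582

Apply the Spearman-Brown correction with n = 2:
r_full = 2(0.41) / (1 + 0.41)
r_full = 0.8200 / 1.4100 ≈ 0.5816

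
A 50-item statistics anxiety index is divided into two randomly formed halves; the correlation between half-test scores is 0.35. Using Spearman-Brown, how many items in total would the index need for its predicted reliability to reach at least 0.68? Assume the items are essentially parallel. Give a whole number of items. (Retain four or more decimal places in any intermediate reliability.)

Corrected full-test reliability: r_full = 2 × 0.35 / (1 + 0.35) ≈ 0.5185
Solve Spearman-Brown for n: n = 0.68(1 − 0.5185) / [0.5185(1 − 0.68)] = 1.9734
Required items = 1.9734 × 50 = 98.67, so 99 items.

99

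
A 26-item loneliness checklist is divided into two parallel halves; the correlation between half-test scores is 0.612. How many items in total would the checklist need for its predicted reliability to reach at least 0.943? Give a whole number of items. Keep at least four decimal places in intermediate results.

r_full = 2(0.612)/(1 + 0.612) = 0.7593
Solve Spearman-Brown for n: n = 0.943(1 − 0.7593) / [0.7593(1 − 0.943)] = 5.2444
Required items = 5.2444 × 26 = 136.35, so 137 items.

137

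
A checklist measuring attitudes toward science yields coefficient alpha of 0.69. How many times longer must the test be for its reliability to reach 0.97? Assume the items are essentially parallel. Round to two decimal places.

n = [0.97 × 0.31] / [0.69 × 0.03]
n = 0.3007 / 0.0207 ≈ 14.5266

14.53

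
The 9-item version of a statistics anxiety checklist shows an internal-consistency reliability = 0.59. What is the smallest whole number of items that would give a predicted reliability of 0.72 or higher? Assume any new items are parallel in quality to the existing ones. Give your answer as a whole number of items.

17

Rearranging the Spearman-Brown formula for n,
n = r_target (1 − r_old) / [ r_old (1 − r_target) ]
n = 0.72 × (1 − 0.59) / [ 0.59 × (1 − 0.72) ]
n = 0.2952 / 0.1652 ≈ 1.7869
1.7869 × 9 = 16.08 → 17 items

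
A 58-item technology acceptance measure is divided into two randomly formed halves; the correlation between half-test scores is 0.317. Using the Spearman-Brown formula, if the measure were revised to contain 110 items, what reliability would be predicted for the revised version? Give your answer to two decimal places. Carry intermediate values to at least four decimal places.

Spearman-Brown correction (n = 2): r_full = 2·0.317/(1 + 0.317) = 0.4814
Length factor from 58 to 110 items: n = 110/58 = 1.8966
r_new = n·r_full / (1 + (n − 1)·r_full) = 0.9130 / 1.4316 ≈ 0.6377

0.64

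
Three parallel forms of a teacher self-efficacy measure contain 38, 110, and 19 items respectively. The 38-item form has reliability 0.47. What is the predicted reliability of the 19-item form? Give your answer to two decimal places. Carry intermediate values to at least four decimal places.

0.31

The 110-item form is not needed; work directly from the 38-item form with n = 19/38 = 0.5000.
r_{19} = n·r / (1 + (n − 1)·r) = 0.2350 / 0.7650 ≈ 0.3072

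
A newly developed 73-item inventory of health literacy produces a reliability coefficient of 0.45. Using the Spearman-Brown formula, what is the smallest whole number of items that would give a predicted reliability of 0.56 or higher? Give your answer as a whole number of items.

n = 0.56 × (1 − 0.45) / [ 0.45 × (1 − 0.56) ]
  = 0.3080 / 0.1980 = 1.5556
1.5556 × 73 = 113.56 → 114 items

114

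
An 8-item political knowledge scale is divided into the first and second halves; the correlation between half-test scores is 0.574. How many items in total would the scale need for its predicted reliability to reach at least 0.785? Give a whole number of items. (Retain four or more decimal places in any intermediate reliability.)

r_full = 2(0.574)/(1 + 0.574) = 0.7294
n = r_tgt(1 − r_full) / [r_full(1 − r_tgt)] = 0.785 × 0.2706 / (0.7294 × 0.215) ≈ 1.3545
Items = 1.3545 × 8 ≈ 10.84 → 11

11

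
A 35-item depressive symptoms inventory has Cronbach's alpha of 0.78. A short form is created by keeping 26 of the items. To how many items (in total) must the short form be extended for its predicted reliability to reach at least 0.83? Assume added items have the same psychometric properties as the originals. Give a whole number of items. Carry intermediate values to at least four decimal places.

49

Short-form reliability: n = 26/35 = 0.7429; r_26 = n·r/(1+(n−1)r) ≈ 0.7248
Then solve for n' with r_old = 0.7248, r_target = 0.83: n' = 0.83(1 − 0.7248)/[0.7248(1 − 0.83)] = 1.8538
Items = 1.8538 × 26 ≈ 48.20 → 49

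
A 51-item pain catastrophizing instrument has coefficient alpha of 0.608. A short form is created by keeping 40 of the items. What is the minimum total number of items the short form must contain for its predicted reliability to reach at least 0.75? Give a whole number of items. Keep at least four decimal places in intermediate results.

First, r for the 40-item form: n = 40/51 = 0.7843, so r_40 = 0.7843·0.608/(1 + (0.7843 − 1)·0.608) = 0.5488
Then solve for n' with r_old = 0.5488, r_target = 0.75: n' = 0.75(1 − 0.5488)/[0.5488(1 − 0.75)] = 2.4665
Items = 2.4665 × 40 ≈ 98.66 → 99

99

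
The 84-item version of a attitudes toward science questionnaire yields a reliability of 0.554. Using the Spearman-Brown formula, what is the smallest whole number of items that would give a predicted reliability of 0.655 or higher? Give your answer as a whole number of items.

129

Rearranging the Spearman-Brown formula for n,
n = r*(1 − r) / [ r (1 − r*) ]
n = 0.655(1 − 0.554) / [0.554(1 − 0.655)]
n = 0.292130 / 0.191130 ≈ 1.5284
1.5284 × 84 = 128.39 → 129 items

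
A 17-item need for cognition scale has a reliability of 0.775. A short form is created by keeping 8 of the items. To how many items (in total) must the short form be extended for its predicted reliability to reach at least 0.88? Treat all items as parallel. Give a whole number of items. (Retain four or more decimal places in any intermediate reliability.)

Short-form reliability: n = 8/17 = 0.4706; r_8 = n·r/(1+(n−1)r) ≈ 0.6185
Then solve for n' with r_old = 0.6185, r_target = 0.88: n' = 0.88(1 − 0.6185)/[0.6185(1 − 0.88)] = 4.5233
Items = 4.5233 × 8 ≈ 36.19 → 37

37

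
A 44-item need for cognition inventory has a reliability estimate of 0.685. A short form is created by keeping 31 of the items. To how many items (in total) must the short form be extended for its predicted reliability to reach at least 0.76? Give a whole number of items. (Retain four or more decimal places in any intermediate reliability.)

Short-form reliability: n = 31/44 = 0.7045; r_31 = n·r/(1+(n−1)r) ≈ 0.6051
Then solve for n' with r_old = 0.6051, r_target = 0.76: n' = 0.76(1 − 0.6051)/[0.6051(1 − 0.76)] = 2.0666
Total items = 2.0666 × 31 = 64.06, rounded up to 65.

65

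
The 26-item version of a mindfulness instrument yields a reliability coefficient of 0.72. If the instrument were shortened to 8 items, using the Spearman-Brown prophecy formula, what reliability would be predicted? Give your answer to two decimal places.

n = 8/26 = 0.3077
Apply the Spearman-Brown prophecy formula, r' = nr / [1 + (n − 1)r]:
r_new = 0.3077·0.72 / [1 + (0.3077 − 1)·0.72]
     = 0.2215 / 0.5015 = 0.4417

0.44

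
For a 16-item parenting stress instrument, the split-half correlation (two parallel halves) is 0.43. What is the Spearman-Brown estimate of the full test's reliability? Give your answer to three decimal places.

r_full = 2r_hh / (1 + r_hh) = 2 × 0.43 / (1 + 0.43)
r_full = 0.8600 / 1.4300 ≈ 0.6014

0.601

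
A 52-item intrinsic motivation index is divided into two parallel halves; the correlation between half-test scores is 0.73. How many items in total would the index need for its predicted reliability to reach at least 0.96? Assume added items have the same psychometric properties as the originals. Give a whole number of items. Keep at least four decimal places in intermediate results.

231

r_full = 2(0.73)/(1 + 0.73) = 0.8439
Solve Spearman-Brown for n: n = 0.96(1 − 0.8439) / [0.8439(1 − 0.96)] = 4.4394
Items = 4.4394 × 52 ≈ 230.85 → 231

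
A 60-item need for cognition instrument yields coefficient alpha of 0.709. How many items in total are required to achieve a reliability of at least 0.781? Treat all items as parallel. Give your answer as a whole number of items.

Spearman-Brown solved for the length factor n:
n = r_target (1 − r_old) / [ r_old (1 − r_target) ]
n = 0.781 × (1 − 0.709) / [ 0.709 × (1 − 0.781) ]
n = 0.227271 / 0.155271 ≈ 1.4637
So the test needs 1.4637 × 60 ≈ 87.82 items; rounding up, 88.

88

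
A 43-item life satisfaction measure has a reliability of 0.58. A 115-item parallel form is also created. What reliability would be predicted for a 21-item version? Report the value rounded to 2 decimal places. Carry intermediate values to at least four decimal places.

0.40

The 115-item form is not needed; work directly from the 43-item form with n = 21/43 = 0.4884.
r_{21} = n·r / (1 + (n − 1)·r) = 0.2833 / 0.7033 ≈ 0.4028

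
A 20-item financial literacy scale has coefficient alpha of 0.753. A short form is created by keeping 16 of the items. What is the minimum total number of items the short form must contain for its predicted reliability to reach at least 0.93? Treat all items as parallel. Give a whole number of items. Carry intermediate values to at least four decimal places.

88

First, r for the 16-item form: n = 16/20 = 0.8000, so r_16 = 0.8000·0.753/(1 + (0.8000 − 1)·0.753) = 0.7092
Then solve for n' with r_old = 0.7092, r_target = 0.93: n' = 0.93(1 − 0.7092)/[0.7092(1 − 0.93)] = 5.4477
Total items = 5.4477 × 16 = 87.16, rounded up to 88.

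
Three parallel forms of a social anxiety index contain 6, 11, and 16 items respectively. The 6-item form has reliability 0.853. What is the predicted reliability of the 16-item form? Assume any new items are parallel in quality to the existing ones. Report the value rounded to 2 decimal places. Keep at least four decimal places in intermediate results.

The 11-item form is not needed; work directly from the 6-item form with n = 16/6 = 2.6667.
r_{16} = n·r / (1 + (n − 1)·r) = 2.2747 / 2.4217 ≈ 0.9393

0.94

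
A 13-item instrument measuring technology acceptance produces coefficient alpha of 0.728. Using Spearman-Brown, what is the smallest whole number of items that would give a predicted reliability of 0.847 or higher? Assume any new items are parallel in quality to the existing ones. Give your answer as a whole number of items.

Spearman-Brown solved for the length factor n:
n = r*(1 − r) / [ r (1 − r*) ]
n = 0.847(1 − 0.728) / [0.728(1 − 0.847)]
n = 0.230384 / 0.111384 ≈ 2.0684
Items needed = n × 13 = 2.0684 × 13 ≈ 26.89 → round up to 27

27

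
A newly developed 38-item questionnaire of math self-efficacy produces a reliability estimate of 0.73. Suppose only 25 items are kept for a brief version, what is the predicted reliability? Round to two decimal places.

0.64

The new length is 25/38 = 0.6579 times the old.
r_new = 0.6579·0.73 / [1 + (0.6579 − 1)·0.73]
r_new = 0.4803 / 0.7503 ≈ 0.6401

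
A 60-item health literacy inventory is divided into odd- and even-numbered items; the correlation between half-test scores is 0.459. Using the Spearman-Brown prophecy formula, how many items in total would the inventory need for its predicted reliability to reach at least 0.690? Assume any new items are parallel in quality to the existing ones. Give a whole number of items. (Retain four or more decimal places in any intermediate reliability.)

79

Corrected full-test reliability: r_full = 2 × 0.459 / (1 + 0.459) ≈ 0.6292
n = r_tgt(1 − r_full) / [r_full(1 − r_tgt)] = 0.690 × 0.3708 / (0.6292 × 0.310) ≈ 1.3117
Items = 1.3117 × 60 ≈ 78.70 → 79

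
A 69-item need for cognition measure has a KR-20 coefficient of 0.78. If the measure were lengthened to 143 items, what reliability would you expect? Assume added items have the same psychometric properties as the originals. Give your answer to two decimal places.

Length ratio n = 143/69 = 2.0725
By Spearman-Brown, r_new = n r / (1 + (n − 1) r).
r_new = (2.0725 × 0.78) / (1 + (2.0725 − 1) × 0.78)
r_new = 1.6165 / 1.8365 ≈ 0.8802

0.88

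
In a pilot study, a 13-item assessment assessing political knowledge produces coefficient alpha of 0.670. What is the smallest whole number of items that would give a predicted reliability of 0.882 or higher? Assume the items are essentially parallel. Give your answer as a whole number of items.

48

Rearranging the Spearman-Brown formula for n,
n = r_target (1 − r_old) / [ r_old (1 − r_target) ]
n = 0.882 × (1 − 0.670) / [ 0.670 × (1 − 0.882) ]
  = 0.291060 / 0.079060 = 3.6815
Items needed = n × 13 = 3.6815 × 13 ≈ 47.86 → round up to 48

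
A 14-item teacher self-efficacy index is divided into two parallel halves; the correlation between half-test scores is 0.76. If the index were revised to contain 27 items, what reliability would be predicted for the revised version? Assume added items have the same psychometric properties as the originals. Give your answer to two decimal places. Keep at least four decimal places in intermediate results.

0.92

Spearman-Brown correction (n = 2): r_full = 2·0.76/(1 + 0.76) = 0.8636
Then adjust to 27 items: n = 27/14 = 1.9286
r_new = n·r_full / (1 + (n − 1)·r_full) = 1.6655 / 1.8019 ≈ 0.9243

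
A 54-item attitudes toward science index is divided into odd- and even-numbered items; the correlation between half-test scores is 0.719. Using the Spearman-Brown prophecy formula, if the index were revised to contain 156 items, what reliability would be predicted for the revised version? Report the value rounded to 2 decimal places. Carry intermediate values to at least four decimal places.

Full-test reliability from the split-half r: r_full = 2(0.719)/(1 + 0.719) = 0.8365
Length factor from 54 to 156 items: n = 156/54 = 2.8889
r_new = n·r_full / (1 + (n − 1)·r_full) = 2.4166 / 2.5801 ≈ 0.9366

0.94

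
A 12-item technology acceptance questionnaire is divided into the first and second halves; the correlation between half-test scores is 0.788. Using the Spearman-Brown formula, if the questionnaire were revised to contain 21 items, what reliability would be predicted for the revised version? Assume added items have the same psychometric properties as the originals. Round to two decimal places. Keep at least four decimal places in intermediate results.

0.93

Full-test reliability from the split-half r: r_full = 2(0.788)/(1 + 0.788) = 0.8814
Then adjust to 21 items: n = 21/12 = 1.7500
r_new = n·r_full / (1 + (n − 1)·r_full) = 1.5424 / 1.6610 ≈ 0.9286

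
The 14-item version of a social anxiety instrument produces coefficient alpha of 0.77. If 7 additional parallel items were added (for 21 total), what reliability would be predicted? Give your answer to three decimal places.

Length ratio n = 21/14 = 1.5
r_new = 1.5·0.77 / [1 + (1.5 − 1)·0.77]
r_new = 1.1550 / 1.3850 ≈ 0.8339

0.834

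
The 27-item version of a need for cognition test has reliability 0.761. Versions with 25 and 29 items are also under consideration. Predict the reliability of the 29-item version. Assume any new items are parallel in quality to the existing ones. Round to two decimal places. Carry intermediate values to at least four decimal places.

0.77

Only the ratio of lengths matters: n = 29/27 = 1.0741
r_{29} = n·r / (1 + (n − 1)·r) = 0.8174 / 1.0564 ≈ 0.7738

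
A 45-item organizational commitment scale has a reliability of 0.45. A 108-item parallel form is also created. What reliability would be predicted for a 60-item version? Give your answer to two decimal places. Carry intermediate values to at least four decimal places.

Only the ratio of lengths matters: n = 60/45 = 1.3333
r_{60} = n·r / (1 + (n − 1)·r) = 0.6000 / 1.1500 ≈ 0.5217

0.52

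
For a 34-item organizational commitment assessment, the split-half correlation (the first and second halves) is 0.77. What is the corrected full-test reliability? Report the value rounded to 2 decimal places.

Each half is half the length of the full test, so the full test is n = 2 times a half.
r_full = 2(0.77) / (1 + 0.77)
       = 1.5400 / 1.7700 = 0.8701

0.87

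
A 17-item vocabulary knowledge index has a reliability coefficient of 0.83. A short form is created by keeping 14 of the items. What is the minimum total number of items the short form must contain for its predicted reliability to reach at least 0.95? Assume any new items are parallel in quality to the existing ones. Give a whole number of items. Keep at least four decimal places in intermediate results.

67

First, r for the 14-item form: n = 14/17 = 0.8235, so r_14 = 0.8235·0.83/(1 + (0.8235 − 1)·0.83) = 0.8008
Then solve for n' with r_old = 0.8008, r_target = 0.95: n' = 0.95(1 − 0.8008)/[0.8008(1 − 0.95)] = 4.7263
Total items = 4.7263 × 14 = 66.17, rounded up to 67.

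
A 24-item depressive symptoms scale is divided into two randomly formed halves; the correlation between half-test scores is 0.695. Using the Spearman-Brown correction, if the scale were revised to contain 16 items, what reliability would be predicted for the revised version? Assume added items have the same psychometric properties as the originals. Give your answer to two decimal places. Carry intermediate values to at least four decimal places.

0.75

First correct the split-half correlation to full-test reliability: r_full = 2 × 0.695 / (1 + 0.695) ≈ 0.8201
Then adjust to 16 items: n = 16/24 = 0.6667
r_new = n·r_full / (1 + (n − 1)·r_full) = 0.5468 / 0.7267 ≈ 0.7524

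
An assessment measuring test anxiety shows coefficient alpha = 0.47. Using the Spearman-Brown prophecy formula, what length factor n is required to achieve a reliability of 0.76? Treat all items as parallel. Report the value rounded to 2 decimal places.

Spearman-Brown solved for the length factor n:
n = r_target (1 − r_old) / [ r_old (1 − r_target) ]
n = 0.76(1 − 0.47) / [0.47(1 − 0.76)]
n = 0.4028 / 0.1128 ≈ 3.5709

3.57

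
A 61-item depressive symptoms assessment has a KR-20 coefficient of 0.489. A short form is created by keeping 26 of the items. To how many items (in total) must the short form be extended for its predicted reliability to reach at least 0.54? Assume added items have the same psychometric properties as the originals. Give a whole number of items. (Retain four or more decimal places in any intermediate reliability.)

First, r for the 26-item form: n = 26/61 = 0.4262, so r_26 = 0.4262·0.489/(1 + (0.4262 − 1)·0.489) = 0.2897
Length factor from the short form to reach 0.54: n' = 0.54(1 − 0.2897) / [0.2897(1 − 0.54)] ≈ 2.8783
Total items = 2.8783 × 26 = 74.84, rounded up to 75.

75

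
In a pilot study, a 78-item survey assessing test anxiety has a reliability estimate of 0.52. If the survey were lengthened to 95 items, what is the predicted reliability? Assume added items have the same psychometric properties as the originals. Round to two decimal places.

The new length is 95/78 = 1.2179 times the old.
Spearman-Brown: r_new = n·r / (1 + (n − 1)·r)
r_new = 1.2179·0.52 / [1 + (1.2179 − 1)·0.52]
r_new = 0.6333 / 1.1133 ≈ 0.5688

0.57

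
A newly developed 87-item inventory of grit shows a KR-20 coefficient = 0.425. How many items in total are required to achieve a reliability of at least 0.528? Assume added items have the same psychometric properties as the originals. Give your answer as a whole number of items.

132

Invert Spearman-Brown to solve for n:
n = r_target (1 − r_old) / [ r_old (1 − r_target) ]
n = 0.528 × (1 − 0.425) / [ 0.425 × (1 − 0.528) ]
n = 0.303600 / 0.200600 ≈ 1.5135
1.5135 × 87 = 131.67 → 132 items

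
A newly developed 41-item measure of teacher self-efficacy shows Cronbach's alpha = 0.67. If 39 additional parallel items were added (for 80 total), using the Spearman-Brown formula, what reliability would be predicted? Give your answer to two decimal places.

0.80

The new length is 80/41 = 1.9512 times the old.
r_new = 1.9512·0.67 / [1 + (1.9512 − 1)·0.67]
r_new = 1.3073 / 1.6373 ≈ 0.7984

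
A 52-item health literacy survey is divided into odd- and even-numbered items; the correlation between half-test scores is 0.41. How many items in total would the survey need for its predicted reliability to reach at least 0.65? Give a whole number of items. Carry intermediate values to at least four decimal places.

Corrected full-test reliability: r_full = 2 × 0.41 / (1 + 0.41) ≈ 0.5816
n = r_tgt(1 − r_full) / [r_full(1 − r_tgt)] = 0.65 × 0.4184 / (0.5816 × 0.35) ≈ 1.3360
Items = 1.3360 × 52 ≈ 69.47 → 70

70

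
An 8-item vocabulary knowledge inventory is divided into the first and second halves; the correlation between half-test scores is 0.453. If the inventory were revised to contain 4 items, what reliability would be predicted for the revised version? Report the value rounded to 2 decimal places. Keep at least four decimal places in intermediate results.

Full-test reliability from the split-half r: r_full = 2(0.453)/(1 + 0.453) = 0.6235
Then adjust to 4 items: n = 4/8 = 0.5000
r_new = n·r_full / (1 + (n − 1)·r_full) = 0.3118 / 0.6883 ≈ 0.4530

0.45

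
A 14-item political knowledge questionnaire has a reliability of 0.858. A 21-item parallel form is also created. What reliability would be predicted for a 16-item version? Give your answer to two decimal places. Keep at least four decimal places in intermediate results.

0.87

The 21-item form is not needed; work directly from the 14-item form with n = 16/14 = 1.1429.
r_{16} = n·r / (1 + (n − 1)·r) = 0.9806 / 1.1226 ≈ 0.8735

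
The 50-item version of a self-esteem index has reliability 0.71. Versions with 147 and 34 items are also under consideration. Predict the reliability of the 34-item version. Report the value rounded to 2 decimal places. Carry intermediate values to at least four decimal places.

0.62

Only the ratio of lengths matters: n = 34/50 = 0.6800
r_{34} = n·r / (1 + (n − 1)·r) = 0.4828 / 0.7728 ≈ 0.6247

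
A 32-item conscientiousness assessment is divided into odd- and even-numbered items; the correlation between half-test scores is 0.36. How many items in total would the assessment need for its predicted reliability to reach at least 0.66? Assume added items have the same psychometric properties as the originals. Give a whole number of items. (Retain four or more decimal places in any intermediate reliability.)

r_full = 2(0.36)/(1 + 0.36) = 0.5294
n = r_tgt(1 − r_full) / [r_full(1 − r_tgt)] = 0.66 × 0.4706 / (0.5294 × 0.34) ≈ 1.7256
Items = 1.7256 × 32 ≈ 55.22 → 56

56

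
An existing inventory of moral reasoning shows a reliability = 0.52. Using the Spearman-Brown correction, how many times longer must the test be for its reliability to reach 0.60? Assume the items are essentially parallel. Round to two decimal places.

Rearranging the Spearman-Brown formula for n,
n = r_target (1 − r_old) / [ r_old (1 − r_target) ]
n = [0.60 × 0.48] / [0.52 × 0.40]
  = 0.2880 / 0.2080 = 1.3846

1.38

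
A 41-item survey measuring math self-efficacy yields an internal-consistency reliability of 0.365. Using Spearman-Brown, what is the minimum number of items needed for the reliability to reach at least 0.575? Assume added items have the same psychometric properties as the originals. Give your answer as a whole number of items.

97

Invert Spearman-Brown to solve for n:
n = r_target (1 − r_old) / [ r_old (1 − r_target) ]
n = 0.575 × (1 − 0.365) / [ 0.365 × (1 − 0.575) ]
n = 0.365125 / 0.155125 ≈ 2.3537
Items needed = n × 41 = 2.3537 × 41 ≈ 96.50 → round up to 97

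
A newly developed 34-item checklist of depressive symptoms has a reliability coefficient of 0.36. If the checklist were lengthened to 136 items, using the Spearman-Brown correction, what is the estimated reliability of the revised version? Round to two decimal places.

n = 136/34 = 4
r_new = 4·0.36 / [1 + (4 − 1)·0.36]
     = 1.4400 / 2.0800 = 0.6923

0.69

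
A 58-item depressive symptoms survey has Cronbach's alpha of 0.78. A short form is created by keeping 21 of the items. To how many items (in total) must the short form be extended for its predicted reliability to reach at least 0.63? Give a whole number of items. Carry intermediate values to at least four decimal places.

28

Short-form reliability: n = 21/58 = 0.3621; r_21 = n·r/(1+(n−1)r) ≈ 0.5621
Length factor from the short form to reach 0.63: n' = 0.63(1 − 0.5621) / [0.5621(1 − 0.63)] ≈ 1.3265
Items = 1.3265 × 21 ≈ 27.86 → 28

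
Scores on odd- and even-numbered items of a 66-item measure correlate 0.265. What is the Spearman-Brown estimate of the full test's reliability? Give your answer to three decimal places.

Apply the Spearman-Brown correction with n = 2:
r_full = 2r_hh / (1 + r_hh) = 2 × 0.265 / (1 + 0.265)
r_full = 0.5300 / 1.2650 ≈ 0.4190

0.419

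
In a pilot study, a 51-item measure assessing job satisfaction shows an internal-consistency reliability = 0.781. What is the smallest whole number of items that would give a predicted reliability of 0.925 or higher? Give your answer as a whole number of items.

n = 0.925 × (1 − 0.781) / [ 0.781 × (1 − 0.925) ]
  = 0.202575 / 0.058575 = 3.4584
3.4584 × 51 = 176.38 → 177 items

177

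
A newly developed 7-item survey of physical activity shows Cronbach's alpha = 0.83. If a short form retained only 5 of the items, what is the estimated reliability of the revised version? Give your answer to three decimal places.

n = 5/7 = 0.7143
By Spearman-Brown, r_new = n r / (1 + (n − 1) r).
r_new = 0.7143·0.83 / [1 + (0.7143 − 1)·0.83]
     = 0.5929 / 0.7629 = 0.7772

0.777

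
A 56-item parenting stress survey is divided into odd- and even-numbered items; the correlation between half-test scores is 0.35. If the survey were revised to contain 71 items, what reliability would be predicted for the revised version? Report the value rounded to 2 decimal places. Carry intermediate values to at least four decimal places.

Full-test reliability from the split-half r: r_full = 2(0.35)/(1 + 0.35) = 0.5185
Length factor from 56 to 71 items: n = 71/56 = 1.2679
r_new = n·r_full / (1 + (n − 1)·r_full) = 0.6574 / 1.1389 ≈ 0.5772

0.58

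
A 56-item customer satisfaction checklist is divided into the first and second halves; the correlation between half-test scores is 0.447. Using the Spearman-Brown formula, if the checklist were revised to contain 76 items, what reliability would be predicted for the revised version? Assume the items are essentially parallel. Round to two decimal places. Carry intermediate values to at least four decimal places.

0.69

First correct the split-half correlation to full-test reliability: r_full = 2 × 0.447 / (1 + 0.447) ≈ 0.6178
Then adjust to 76 items: n = 76/56 = 1.3571
r_new = n·r_full / (1 + (n − 1)·r_full) = 0.8384 / 1.2206 ≈ 0.6869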